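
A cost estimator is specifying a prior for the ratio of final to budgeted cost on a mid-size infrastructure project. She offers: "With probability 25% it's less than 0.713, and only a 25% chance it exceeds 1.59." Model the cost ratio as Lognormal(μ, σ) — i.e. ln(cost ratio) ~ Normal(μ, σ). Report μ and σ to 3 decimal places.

If T ~ Lognormal(μ,σ) then ln T ~ Normal(μ,σ), so the p-quantile of ln T is μ + z_p·σ.
ln(0.713) = -0.3383 and ln(1.59) = 0.4637; z_{0.25} = -0.6745, z_{0.75} = 0.6745.
σ = (0.4637 − -0.3383)/(0.6745 − (-0.6745)) = 0.595.
μ = -0.3383 − (-0.6745)·0.595 = 0.063.

μ ≈ 0.063, σ ≈ 0.595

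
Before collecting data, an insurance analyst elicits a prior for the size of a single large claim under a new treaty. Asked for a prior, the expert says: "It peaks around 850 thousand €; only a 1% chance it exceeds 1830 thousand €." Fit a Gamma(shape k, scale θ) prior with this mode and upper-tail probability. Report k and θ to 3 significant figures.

k ≈ 9.23, θ ≈ 103

Gamma(k,θ) with k>1 has mode (k−1)θ, so θ = 850/(k−1).
Need P(X < 1830) = 0.99 with θ tied to k this way. Start at k = 2, θ = 850: P(X<1830) ≈ 0.634.
Too low — raise k to concentrate. Iterating converges to k ≈ 9.23.
Then θ = 850/(9.23−1) ≈ 103.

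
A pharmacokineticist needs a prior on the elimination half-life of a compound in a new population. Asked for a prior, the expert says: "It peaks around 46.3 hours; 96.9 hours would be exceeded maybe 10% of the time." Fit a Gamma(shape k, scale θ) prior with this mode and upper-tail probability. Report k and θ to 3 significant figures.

Gamma(k,θ) with k>1 has mode (k−1)θ, so θ = 46.3/(k−1).
Need P(X < 96.9) = 0.9 with θ tied to k this way. Start at k = 2, θ = 46.3: P(X<96.9) ≈ 0.619.
Too low — raise k to concentrate. Iterating converges to k ≈ 4.52.
Then θ = 46.3/(4.52−1) ≈ 13.1.

k ≈ 4.52, θ ≈ 13.1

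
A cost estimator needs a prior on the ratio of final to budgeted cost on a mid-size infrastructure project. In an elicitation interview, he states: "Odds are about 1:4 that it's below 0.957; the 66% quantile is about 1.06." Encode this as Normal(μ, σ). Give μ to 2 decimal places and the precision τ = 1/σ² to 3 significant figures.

μ = 1.03, τ = 148

For Normal(μ,σ), the p-quantile is μ + z_p·σ. Here z_{0.2} = -0.8416, z_{0.66} = 0.4125.
So 0.957 = μ − 0.8416σ and 1.06 = μ + 0.4125σ.
Subtracting: σ = (1.06 − 0.957)/(0.4125 − (-0.8416)) = 0.08.
Then μ = 0.957 − (-0.8416)·0.08 = 1.03.
Precision τ = 1/σ² = 1/0.08213² = 148.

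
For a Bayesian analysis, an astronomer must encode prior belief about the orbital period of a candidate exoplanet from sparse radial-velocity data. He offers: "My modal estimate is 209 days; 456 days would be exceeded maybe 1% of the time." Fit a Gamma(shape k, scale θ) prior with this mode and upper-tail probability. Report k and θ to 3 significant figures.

k ≈ 8.93, θ ≈ 26.3

Gamma(k,θ) with k>1 has mode (k−1)θ, so θ = 209/(k−1).
Need P(X < 456) = 0.99 with θ tied to k this way. Start at k = 2, θ = 209: P(X<456) ≈ 0.641.
Too low — raise k to concentrate. Iterating converges to k ≈ 8.93.
Then θ = 209/(8.93−1) ≈ 26.3.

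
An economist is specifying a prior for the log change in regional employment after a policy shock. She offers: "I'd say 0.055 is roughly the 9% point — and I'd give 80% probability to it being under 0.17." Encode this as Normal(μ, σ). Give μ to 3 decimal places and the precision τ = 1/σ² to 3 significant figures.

μ = 0.126, τ = 360

For Normal(μ,σ), the p-quantile is μ + z_p·σ. Here z_{0.09} = -1.341, z_{0.8} = 0.8416.
So 0.055 = μ − 1.341σ and 0.17 = μ + 0.8416σ.
Subtracting: σ = (0.17 − 0.055)/(0.8416 − (-1.341)) = 0.053.
Then μ = 0.055 − (-1.341)·0.053 = 0.126.
Precision τ = 1/σ² = 1/0.05269² = 360.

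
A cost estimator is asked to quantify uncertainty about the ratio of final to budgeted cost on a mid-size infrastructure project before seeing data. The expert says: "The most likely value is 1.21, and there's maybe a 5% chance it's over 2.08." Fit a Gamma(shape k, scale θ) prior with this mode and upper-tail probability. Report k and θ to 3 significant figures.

Gamma(k,θ) with k>1 has mode (k−1)θ, so θ = 1.21/(k−1).
Need P(X < 2.08) = 0.95 with θ tied to k this way. Start at k = 2, θ = 1.21: P(X<2.08) ≈ 0.513.
Too low — raise k to concentrate. Iterating converges to k ≈ 10.5.
Then θ = 1.21/(10.5−1) ≈ 0.127.

k ≈ 10.5, θ ≈ 0.127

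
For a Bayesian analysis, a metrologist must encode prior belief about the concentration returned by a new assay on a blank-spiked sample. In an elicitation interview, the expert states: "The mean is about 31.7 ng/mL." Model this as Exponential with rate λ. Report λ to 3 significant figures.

Exponential mean = 1/λ, so λ = 1/31.7 = 0.0315.

λ ≈ 0.0315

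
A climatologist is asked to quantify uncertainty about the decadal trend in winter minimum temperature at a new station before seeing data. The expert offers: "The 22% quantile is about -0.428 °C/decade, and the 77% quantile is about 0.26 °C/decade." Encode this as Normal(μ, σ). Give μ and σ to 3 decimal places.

For Normal(μ,σ), the p-quantile is μ + z_p·σ. Here z_{0.22} = -0.7722, z_{0.77} = 0.7388.
So -0.428 = μ − 0.7722σ and 0.26 = μ + 0.7388σ.
Subtracting: σ = (0.26 − -0.428)/(0.7388 − (-0.7722)) = 0.455.
Then μ = -0.428 − (-0.7722)·0.455 = -0.076.

μ = -0.076, σ = 0.455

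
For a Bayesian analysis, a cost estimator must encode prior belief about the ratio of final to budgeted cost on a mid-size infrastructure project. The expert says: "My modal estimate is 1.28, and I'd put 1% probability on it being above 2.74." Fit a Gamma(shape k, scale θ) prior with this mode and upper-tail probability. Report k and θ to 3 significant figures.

k ≈ 9.37, θ ≈ 0.153

Gamma(k,θ) with k>1 has mode (k−1)θ, so θ = 1.28/(k−1).
Need P(X < 2.74) = 0.99 with θ tied to k this way. Start at k = 2, θ = 1.28: P(X<2.74) ≈ 0.631.
Too low — raise k to concentrate. Iterating converges to k ≈ 9.37.
Then θ = 1.28/(9.37−1) ≈ 0.153.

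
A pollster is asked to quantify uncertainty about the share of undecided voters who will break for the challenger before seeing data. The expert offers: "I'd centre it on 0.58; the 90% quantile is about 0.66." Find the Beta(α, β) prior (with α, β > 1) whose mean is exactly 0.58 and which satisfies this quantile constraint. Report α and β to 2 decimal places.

α ≈ 35.54, β ≈ 25.73

With mean 0.58 fixed, write α = 0.58s, β = 0.42s where s = α+β.
Need P(θ < 0.66) = 0.9 under Beta(0.58s, 0.42s). Normal approximation: (q−m)/√(m(1−m)/s) ≈ z_{0.9} = 1.28, so s ≈ 0.58·0.42·(1.28)²/(0.66−0.58)² = 62.5.
At s = 62.5: P(θ<0.66) ≈ 0.902. Adjusting to match 0.9 gives s ≈ 61.27.
So α = 0.58·61.27 ≈ 35.54, β = 0.42·61.27 ≈ 25.73.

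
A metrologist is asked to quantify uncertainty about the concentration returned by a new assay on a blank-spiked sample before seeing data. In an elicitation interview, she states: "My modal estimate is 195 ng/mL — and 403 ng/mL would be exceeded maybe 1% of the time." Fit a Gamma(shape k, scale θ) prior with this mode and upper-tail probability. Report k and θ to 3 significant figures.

Gamma(k,θ) with k>1 has mode (k−1)θ, so θ = 195/(k−1).
Need P(X < 403) = 0.99 with θ tied to k this way. Start at k = 2, θ = 195: P(X<403) ≈ 0.612.
Too low — raise k to concentrate. Iterating converges to k ≈ 10.3.
Then θ = 195/(10.3−1) ≈ 21.1.

k ≈ 10.3, θ ≈ 21.1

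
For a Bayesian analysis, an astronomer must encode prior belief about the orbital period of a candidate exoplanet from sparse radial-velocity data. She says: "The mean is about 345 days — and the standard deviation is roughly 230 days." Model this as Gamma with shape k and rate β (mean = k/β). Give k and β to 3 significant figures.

For Gamma(k, rate β): mean = k/β, variance = k/β², so CV = 1/√k.
CV = SD/mean = 230/345 = 0.6667, hence k = 1/CV² = 2.25.
Then β = k/mean = 2.25/345 = 0.00652.

k ≈ 2.25, β ≈ 0.00652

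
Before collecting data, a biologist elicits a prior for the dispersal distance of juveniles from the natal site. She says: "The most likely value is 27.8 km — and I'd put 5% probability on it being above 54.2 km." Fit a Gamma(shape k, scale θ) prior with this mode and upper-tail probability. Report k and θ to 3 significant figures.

Gamma(k,θ) with k>1 has mode (k−1)θ, so θ = 27.8/(k−1).
Need P(X < 54.2) = 0.95 with θ tied to k this way. Start at k = 2, θ = 27.8: P(X<54.2) ≈ 0.580.
Too low — raise k to concentrate. Iterating converges to k ≈ 7.23.
Then θ = 27.8/(7.23−1) ≈ 4.46.

k ≈ 7.23, θ ≈ 4.46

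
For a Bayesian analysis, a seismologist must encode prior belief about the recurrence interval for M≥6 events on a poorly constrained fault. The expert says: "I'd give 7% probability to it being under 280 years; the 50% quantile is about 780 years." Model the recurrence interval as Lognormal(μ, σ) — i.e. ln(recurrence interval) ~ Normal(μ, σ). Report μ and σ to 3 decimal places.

μ ≈ 6.659, σ ≈ 0.694

If T ~ Lognormal(μ,σ) then ln T ~ Normal(μ,σ), so the p-quantile of ln T is μ + z_p·σ.
ln(280) = 5.635 and ln(780) = 6.659; z_{0.07} = -1.476, z_{0.5} = 0.
σ = (6.659 − 5.635)/(0 − (-1.476)) = 0.694.
μ = 5.635 − (-1.476)·0.694 = 6.659.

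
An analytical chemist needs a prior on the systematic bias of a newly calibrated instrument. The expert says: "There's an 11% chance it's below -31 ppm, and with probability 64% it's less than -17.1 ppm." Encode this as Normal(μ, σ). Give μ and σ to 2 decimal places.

μ = -20.24, σ = 8.77

The p-quantile of Normal(μ,σ) is μ + z_p·σ, with z_{0.11} = -1.227 and z_{0.64} = 0.3585.
Eliminate σ: μ = (z₂·x₁ − z₁·x₂)/(z₂ − z₁) = (0.3585·-31 − (-1.227)·-17.1)/1.585 = -20.24.
Then σ = (x₂ − x₁)/(z₂ − z₁) = (-17.1 − -31)/1.585 = 8.77.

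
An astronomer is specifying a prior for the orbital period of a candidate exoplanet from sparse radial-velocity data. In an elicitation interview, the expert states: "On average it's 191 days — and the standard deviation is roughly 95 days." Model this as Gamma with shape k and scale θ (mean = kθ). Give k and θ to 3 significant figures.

For Gamma(k, scale θ): mean = kθ, variance = kθ², so CV = 1/√k.
CV = SD/mean = 95/191 = 0.4974, hence k = 1/CV² = 4.04.
Then θ = mean/k = 191/4.04 = 47.3.

k ≈ 4.04, θ ≈ 47.3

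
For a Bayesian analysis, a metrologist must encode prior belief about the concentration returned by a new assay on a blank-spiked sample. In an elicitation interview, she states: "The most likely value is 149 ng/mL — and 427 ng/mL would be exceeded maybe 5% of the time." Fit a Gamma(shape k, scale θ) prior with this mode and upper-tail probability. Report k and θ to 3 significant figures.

Gamma(k,θ) with k>1 has mode (k−1)θ, so θ = 149/(k−1).
Need P(X < 427) = 0.95 with θ tied to k this way. Start at k = 2, θ = 149: P(X<427) ≈ 0.780.
Too low — raise k to concentrate. Iterating converges to k ≈ 3.41.
Then θ = 149/(3.41−1) ≈ 61.9.

k ≈ 3.41, θ ≈ 61.9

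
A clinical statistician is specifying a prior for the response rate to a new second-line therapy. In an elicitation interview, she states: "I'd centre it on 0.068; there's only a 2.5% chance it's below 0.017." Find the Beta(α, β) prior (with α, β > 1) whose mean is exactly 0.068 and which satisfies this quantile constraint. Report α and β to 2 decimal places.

With mean 0.068 fixed, write α = 0.068s, β = 0.932s where s = α+β.
Need P(θ < 0.017) = 0.025 under Beta(0.068s, 0.932s). Normal approximation: (q−m)/√(m(1−m)/s) ≈ z_{0.025} = -1.96, so s ≈ 0.068·0.932·(-1.96)²/(0.017−0.068)² = 93.6.
At s = 93.6: P(θ<0.017) ≈ 0.003. Adjusting to match 0.025 gives s ≈ 51.39.
So α = 0.068·51.39 ≈ 3.49, β = 0.932·51.39 ≈ 47.90.

α ≈ 3.49, β ≈ 47.90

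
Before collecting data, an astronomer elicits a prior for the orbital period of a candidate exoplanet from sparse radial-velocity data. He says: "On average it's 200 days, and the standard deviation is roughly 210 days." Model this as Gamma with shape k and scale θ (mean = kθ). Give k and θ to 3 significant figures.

For Gamma(k, scale θ): mean = kθ, variance = kθ², so CV = 1/√k.
CV = SD/mean = 210/200 = 1.05, hence k = 1/CV² = 0.907.
Then θ = mean/k = 200/0.907 = 220.

k ≈ 0.907, θ ≈ 220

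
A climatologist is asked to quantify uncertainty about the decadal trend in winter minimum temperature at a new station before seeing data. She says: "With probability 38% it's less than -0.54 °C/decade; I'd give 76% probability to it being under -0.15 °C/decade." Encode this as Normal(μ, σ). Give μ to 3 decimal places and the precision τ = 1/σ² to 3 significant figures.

For Normal(μ,σ), the p-quantile is μ + z_p·σ. Here z_{0.38} = -0.3055, z_{0.76} = 0.7063.
So -0.54 = μ − 0.3055σ and -0.15 = μ + 0.7063σ.
Subtracting: σ = (-0.15 − -0.54)/(0.7063 − (-0.3055)) = 0.385.
Then μ = -0.54 − (-0.3055)·0.385 = -0.422.
Precision τ = 1/σ² = 1/0.3855² = 6.73.

μ = -0.422, τ = 6.73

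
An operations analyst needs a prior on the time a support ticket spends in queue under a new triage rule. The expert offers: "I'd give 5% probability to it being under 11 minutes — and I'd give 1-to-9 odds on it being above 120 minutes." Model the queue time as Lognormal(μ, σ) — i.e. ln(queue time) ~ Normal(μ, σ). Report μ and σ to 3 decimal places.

If T ~ Lognormal(μ,σ) then ln T ~ Normal(μ,σ), so the p-quantile of ln T is μ + z_p·σ.
ln(11) = 2.398 and ln(120) = 4.787; z_{0.05} = -1.645, z_{0.9} = 1.282.
σ = (4.787 − 2.398)/(1.282 − (-1.645)) = 0.817.
μ = 2.398 − (-1.645)·0.817 = 3.741.

μ ≈ 3.741, σ ≈ 0.817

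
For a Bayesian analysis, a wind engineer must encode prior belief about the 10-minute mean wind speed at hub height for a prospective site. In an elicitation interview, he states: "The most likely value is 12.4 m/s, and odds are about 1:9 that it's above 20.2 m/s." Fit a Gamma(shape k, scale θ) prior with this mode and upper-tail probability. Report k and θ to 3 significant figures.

Gamma(k,θ) with k>1 has mode (k−1)θ, so θ = 12.4/(k−1).
Need P(X < 20.2) = 0.9 with θ tied to k this way. Start at k = 2, θ = 12.4: P(X<20.2) ≈ 0.484.
Too low — raise k to concentrate. Iterating converges to k ≈ 8.91.
Then θ = 12.4/(8.91−1) ≈ 1.57.

k ≈ 8.91, θ ≈ 1.57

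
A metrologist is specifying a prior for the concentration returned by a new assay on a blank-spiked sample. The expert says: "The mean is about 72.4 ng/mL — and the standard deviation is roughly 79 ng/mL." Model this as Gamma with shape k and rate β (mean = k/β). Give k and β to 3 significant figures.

For Gamma(k, rate β): mean = k/β, variance = k/β², so CV = 1/√k.
CV = SD/mean = 79/72.4 = 1.091, hence k = 1/CV² = 0.84.
Then β = k/mean = 0.84/72.4 = 0.0116.

k ≈ 0.84, β ≈ 0.0116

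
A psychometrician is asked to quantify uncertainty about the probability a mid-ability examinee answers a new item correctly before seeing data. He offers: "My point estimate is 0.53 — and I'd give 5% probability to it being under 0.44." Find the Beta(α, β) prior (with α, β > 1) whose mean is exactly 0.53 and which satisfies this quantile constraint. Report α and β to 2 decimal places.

With mean 0.53 fixed, write α = 0.53s, β = 0.47s where s = α+β.
Need P(θ < 0.44) = 0.05 under Beta(0.53s, 0.47s). Normal approximation: (q−m)/√(m(1−m)/s) ≈ z_{0.05} = -1.64, so s ≈ 0.53·0.47·(-1.64)²/(0.44−0.53)² = 83.2.
At s = 83.2: P(θ<0.44) ≈ 0.050. Adjusting to match 0.05 gives s ≈ 83.11.
So α = 0.53·83.11 ≈ 44.05, β = 0.47·83.11 ≈ 39.06.

α ≈ 44.05, β ≈ 39.06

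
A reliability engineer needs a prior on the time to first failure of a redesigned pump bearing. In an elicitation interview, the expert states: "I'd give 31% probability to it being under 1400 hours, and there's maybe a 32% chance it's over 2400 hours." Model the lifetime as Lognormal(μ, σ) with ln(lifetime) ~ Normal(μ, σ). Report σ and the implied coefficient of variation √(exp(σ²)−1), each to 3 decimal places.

If T ~ Lognormal(μ,σ) then ln T ~ Normal(μ,σ), so the p-quantile of ln T is μ + z_p·σ.
ln(1400) = 7.244 and ln(2400) = 7.783; z_{0.31} = -0.4959, z_{0.68} = 0.4677.
σ = (7.783 − 7.244)/(0.4677 − (-0.4959)) = 0.559.
μ = 7.244 − (-0.4959)·0.559 = 7.522.
CV = √(exp(σ²)−1) = √(exp(0.3129)−1) = 0.606.

σ ≈ 0.559, CV ≈ 0.606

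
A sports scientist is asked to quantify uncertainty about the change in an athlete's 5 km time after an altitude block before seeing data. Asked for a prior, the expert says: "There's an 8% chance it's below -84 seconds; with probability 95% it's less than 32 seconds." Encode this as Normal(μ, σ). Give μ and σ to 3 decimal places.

μ = -30.560, σ = 38.034

The p-quantile of Normal(μ,σ) is μ + z_p·σ, with z_{0.08} = -1.405 and z_{0.95} = 1.645.
Eliminate σ: μ = (z₂·x₁ − z₁·x₂)/(z₂ − z₁) = (1.645·-84 − (-1.405)·32)/3.05 = -30.560.
Then σ = (x₂ − x₁)/(z₂ − z₁) = (32 − -84)/3.05 = 38.034.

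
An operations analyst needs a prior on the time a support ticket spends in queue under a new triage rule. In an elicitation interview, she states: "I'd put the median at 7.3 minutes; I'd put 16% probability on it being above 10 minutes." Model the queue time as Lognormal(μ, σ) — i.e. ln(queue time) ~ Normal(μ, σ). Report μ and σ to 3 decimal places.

μ ≈ 1.988, σ ≈ 0.316

If T ~ Lognormal(μ,σ) then ln T ~ Normal(μ,σ), so the p-quantile of ln T is μ + z_p·σ.
ln(7.3) = 1.988 and ln(10) = 2.303; z_{0.5} = 0, z_{0.84} = 0.9945.
σ = (2.303 − 1.988)/(0.9945 − (0)) = 0.316.
μ = 1.988 − (0)·0.316 = 1.988.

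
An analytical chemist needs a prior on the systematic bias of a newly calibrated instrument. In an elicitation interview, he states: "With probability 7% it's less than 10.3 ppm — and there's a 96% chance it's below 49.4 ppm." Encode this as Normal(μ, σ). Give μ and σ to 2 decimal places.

μ = 28.18, σ = 12.12

The p-quantile of Normal(μ,σ) is μ + z_p·σ, with z_{0.07} = -1.476 and z_{0.96} = 1.751.
Eliminate σ: μ = (z₂·x₁ − z₁·x₂)/(z₂ − z₁) = (1.751·10.3 − (-1.476)·49.4)/3.226 = 28.18.
Then σ = (x₂ − x₁)/(z₂ − z₁) = (49.4 − 10.3)/3.226 = 12.12.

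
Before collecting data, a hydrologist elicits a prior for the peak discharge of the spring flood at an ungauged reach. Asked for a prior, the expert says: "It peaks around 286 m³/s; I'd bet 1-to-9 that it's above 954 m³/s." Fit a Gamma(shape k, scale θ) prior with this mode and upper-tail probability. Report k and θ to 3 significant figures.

k ≈ 2.3, θ ≈ 221

Gamma(k,θ) with k>1 has mode (k−1)θ, so θ = 286/(k−1).
Need P(X < 954) = 0.9 with θ tied to k this way. Start at k = 2, θ = 286: P(X<954) ≈ 0.846.
Too low — raise k to concentrate. Iterating converges to k ≈ 2.3.
Then θ = 286/(2.3−1) ≈ 221.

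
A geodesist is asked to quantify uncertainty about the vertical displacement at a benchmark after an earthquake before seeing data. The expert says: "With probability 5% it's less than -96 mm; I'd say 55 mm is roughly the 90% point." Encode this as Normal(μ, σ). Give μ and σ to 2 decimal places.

μ = -11.13, σ = 51.60

For Normal(μ,σ), the p-quantile is μ + z_p·σ. Here z_{0.05} = -1.645, z_{0.9} = 1.282.
So -96 = μ − 1.645σ and 55 = μ + 1.282σ.
Subtracting: σ = (55 − -96)/(1.282 − (-1.645)) = 51.60.
Then μ = -96 − (-1.645)·51.60 = -11.13.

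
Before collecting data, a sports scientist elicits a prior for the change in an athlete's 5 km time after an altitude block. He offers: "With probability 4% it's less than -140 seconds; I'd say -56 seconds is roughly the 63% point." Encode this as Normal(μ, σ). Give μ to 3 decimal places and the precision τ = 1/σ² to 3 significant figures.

μ = -69.385, τ = 0.000615

The p-quantile of Normal(μ,σ) is μ + z_p·σ, with z_{0.04} = -1.751 and z_{0.63} = 0.3319.
Eliminate σ: μ = (z₂·x₁ − z₁·x₂)/(z₂ − z₁) = (0.3319·-140 − (-1.751)·-56)/2.083 = -69.385.
Then σ = (x₂ − x₁)/(z₂ − z₁) = (-56 − -140)/2.083 = 40.335.
Precision τ = 1/σ² = 1/40.34² = 0.000615.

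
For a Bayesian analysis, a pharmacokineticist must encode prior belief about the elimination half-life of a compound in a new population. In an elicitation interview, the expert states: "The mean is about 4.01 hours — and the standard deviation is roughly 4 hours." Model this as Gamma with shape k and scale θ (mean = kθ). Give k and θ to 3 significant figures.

k ≈ 1.01, θ ≈ 3.99

For Gamma(k, scale θ): mean = kθ, variance = kθ², so CV = 1/√k.
CV = SD/mean = 4/4.01 = 0.9975, hence k = 1/CV² = 1.01.
Then θ = mean/k = 4.01/1.01 = 3.99.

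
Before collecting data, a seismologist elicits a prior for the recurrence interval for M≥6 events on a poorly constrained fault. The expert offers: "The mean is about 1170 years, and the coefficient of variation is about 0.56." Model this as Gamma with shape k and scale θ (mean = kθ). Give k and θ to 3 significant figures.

k ≈ 3.19, θ ≈ 367

For Gamma(k, scale θ): mean = kθ, variance = kθ², so CV = 1/√k.
CV = 0.56, hence k = 1/CV² = 3.19.
Then θ = mean/k = 1170/3.19 = 367.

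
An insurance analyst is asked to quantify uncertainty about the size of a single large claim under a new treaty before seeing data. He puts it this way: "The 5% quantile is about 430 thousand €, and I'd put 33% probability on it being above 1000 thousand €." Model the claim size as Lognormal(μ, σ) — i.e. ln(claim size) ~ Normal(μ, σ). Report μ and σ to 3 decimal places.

If T ~ Lognormal(μ,σ) then ln T ~ Normal(μ,σ), so the p-quantile of ln T is μ + z_p·σ.
ln(430) = 6.064 and ln(1000) = 6.908; z_{0.05} = -1.645, z_{0.67} = 0.4399.
σ = (6.908 − 6.064)/(0.4399 − (-1.645)) = 0.405.
μ = 6.064 − (-1.645)·0.405 = 6.730.

μ ≈ 6.730, σ ≈ 0.405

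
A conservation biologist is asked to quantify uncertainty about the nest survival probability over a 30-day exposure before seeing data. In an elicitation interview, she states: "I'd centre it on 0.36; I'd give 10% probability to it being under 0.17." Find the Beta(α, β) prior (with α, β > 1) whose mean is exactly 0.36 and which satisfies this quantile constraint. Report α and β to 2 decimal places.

With mean 0.36 fixed, write α = 0.36s, β = 0.64s where s = α+β.
Need P(θ < 0.17) = 0.1 under Beta(0.36s, 0.64s). Normal approximation: (q−m)/√(m(1−m)/s) ≈ z_{0.1} = -1.28, so s ≈ 0.36·0.64·(-1.28)²/(0.17−0.36)² = 10.5.
At s = 10.5: P(θ<0.17) ≈ 0.084. Adjusting to match 0.1 gives s ≈ 9.22.
So α = 0.36·9.22 ≈ 3.32, β = 0.64·9.22 ≈ 5.90.

α ≈ 3.32, β ≈ 5.90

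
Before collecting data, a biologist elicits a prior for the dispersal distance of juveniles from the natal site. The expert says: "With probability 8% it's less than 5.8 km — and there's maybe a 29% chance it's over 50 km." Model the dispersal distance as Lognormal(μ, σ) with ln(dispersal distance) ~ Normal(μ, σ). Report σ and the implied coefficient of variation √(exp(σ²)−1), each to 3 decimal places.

σ ≈ 1.100, CV ≈ 1.534

If T ~ Lognormal(μ,σ) then ln T ~ Normal(μ,σ), so the p-quantile of ln T is μ + z_p·σ.
ln(5.8) = 1.758 and ln(50) = 3.912; z_{0.08} = -1.405, z_{0.71} = 0.5534.
σ = (3.912 − 1.758)/(0.5534 − (-1.405)) = 1.100.
μ = 1.758 − (-1.405)·1.100 = 3.303.
CV = √(exp(σ²)−1) = √(exp(1.2098)−1) = 1.534.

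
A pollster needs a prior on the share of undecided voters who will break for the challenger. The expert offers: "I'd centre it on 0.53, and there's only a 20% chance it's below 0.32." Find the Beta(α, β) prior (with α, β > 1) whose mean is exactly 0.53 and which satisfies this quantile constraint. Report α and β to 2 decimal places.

α ≈ 2.15, β ≈ 1.91

With mean 0.53 fixed, write α = 0.53s, β = 0.47s where s = α+β.
Need P(θ < 0.32) = 0.2 under Beta(0.53s, 0.47s). Normal approximation: (q−m)/√(m(1−m)/s) ≈ z_{0.2} = -0.842, so s ≈ 0.53·0.47·(-0.842)²/(0.32−0.53)² = 4.0.
At s = 4.0: P(θ<0.32) ≈ 0.202. Adjusting to match 0.2 gives s ≈ 4.06.
So α = 0.53·4.06 ≈ 2.15, β = 0.47·4.06 ≈ 1.91.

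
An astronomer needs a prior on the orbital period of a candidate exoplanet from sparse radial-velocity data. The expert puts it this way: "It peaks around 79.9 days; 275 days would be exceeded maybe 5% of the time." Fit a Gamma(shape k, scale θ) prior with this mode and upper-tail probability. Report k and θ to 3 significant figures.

Gamma(k,θ) with k>1 has mode (k−1)θ, so θ = 79.9/(k−1).
Need P(X < 275) = 0.95 with θ tied to k this way. Start at k = 2, θ = 79.9: P(X<275) ≈ 0.858.
Too low — raise k to concentrate. Iterating converges to k ≈ 2.7.
Then θ = 79.9/(2.7−1) ≈ 47.1.

k ≈ 2.7, θ ≈ 47.1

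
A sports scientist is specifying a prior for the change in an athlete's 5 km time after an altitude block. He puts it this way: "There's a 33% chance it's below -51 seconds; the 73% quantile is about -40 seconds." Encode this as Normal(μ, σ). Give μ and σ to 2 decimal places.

For Normal(μ,σ), the p-quantile is μ + z_p·σ. Here z_{0.33} = -0.4399, z_{0.73} = 0.6128.
So -51 = μ − 0.4399σ and -40 = μ + 0.6128σ.
Subtracting: σ = (-40 − -51)/(0.6128 − (-0.4399)) = 10.45.
Then μ = -51 − (-0.4399)·10.45 = -46.40.

μ = -46.40, σ = 10.45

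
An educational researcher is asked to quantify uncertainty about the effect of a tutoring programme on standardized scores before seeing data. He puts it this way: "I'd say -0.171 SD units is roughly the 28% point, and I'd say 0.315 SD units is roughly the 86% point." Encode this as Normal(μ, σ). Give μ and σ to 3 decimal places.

The p-quantile of Normal(μ,σ) is μ + z_p·σ, with z_{0.28} = -0.5828 and z_{0.86} = 1.08.
Eliminate σ: μ = (z₂·x₁ − z₁·x₂)/(z₂ − z₁) = (1.08·-0.171 − (-0.5828)·0.315)/1.663 = -0.001.
Then σ = (x₂ − x₁)/(z₂ − z₁) = (0.315 − -0.171)/1.663 = 0.292.

μ = -0.001, σ = 0.292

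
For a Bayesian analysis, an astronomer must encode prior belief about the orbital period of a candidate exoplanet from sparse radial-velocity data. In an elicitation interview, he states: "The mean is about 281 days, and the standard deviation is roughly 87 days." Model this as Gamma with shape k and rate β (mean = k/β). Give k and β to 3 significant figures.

For Gamma(k, rate β): mean = k/β, variance = k/β², so CV = 1/√k.
CV = SD/mean = 87/281 = 0.3096, hence k = 1/CV² = 10.4.
Then β = k/mean = 10.4/281 = 0.0371.

k ≈ 10.4, β ≈ 0.0371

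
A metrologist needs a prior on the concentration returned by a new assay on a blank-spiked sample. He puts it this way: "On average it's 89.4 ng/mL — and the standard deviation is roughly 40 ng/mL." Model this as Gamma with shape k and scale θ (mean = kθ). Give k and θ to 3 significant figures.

k ≈ 5, θ ≈ 17.9

For Gamma(k, scale θ): mean = kθ, variance = kθ², so CV = 1/√k.
CV = SD/mean = 40/89.4 = 0.4474, hence k = 1/CV² = 5.
Then θ = mean/k = 89.4/5 = 17.9.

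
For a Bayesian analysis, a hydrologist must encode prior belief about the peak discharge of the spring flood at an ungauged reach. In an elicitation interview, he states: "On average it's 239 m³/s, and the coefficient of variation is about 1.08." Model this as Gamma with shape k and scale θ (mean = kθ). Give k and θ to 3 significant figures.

k ≈ 0.857, θ ≈ 279

For Gamma(k, scale θ): mean = kθ, variance = kθ², so CV = 1/√k.
CV = 1.08, hence k = 1/CV² = 0.857.
Then θ = mean/k = 239/0.857 = 279.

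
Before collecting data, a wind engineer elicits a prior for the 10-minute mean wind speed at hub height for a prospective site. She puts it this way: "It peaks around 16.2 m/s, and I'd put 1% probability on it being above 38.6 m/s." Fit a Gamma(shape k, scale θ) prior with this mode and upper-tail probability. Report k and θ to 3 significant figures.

k ≈ 7.29, θ ≈ 2.58

Gamma(k,θ) with k>1 has mode (k−1)θ, so θ = 16.2/(k−1).
Need P(X < 38.6) = 0.99 with θ tied to k this way. Start at k = 2, θ = 16.2: P(X<38.6) ≈ 0.688.
Too low — raise k to concentrate. Iterating converges to k ≈ 7.29.
Then θ = 16.2/(7.29−1) ≈ 2.58.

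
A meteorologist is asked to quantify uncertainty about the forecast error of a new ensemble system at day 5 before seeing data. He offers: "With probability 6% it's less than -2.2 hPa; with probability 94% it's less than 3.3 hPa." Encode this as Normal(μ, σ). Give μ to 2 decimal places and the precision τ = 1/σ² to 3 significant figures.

μ = 0.55, τ = 0.32

For Normal(μ,σ), the p-quantile is μ + z_p·σ. Here z_{0.06} = -1.555, z_{0.94} = 1.555.
So -2.2 = μ − 1.555σ and 3.3 = μ + 1.555σ.
Subtracting: σ = (3.3 − -2.2)/(1.555 − (-1.555)) = 1.77.
Then μ = -2.2 − (-1.555)·1.77 = 0.55.
Precision τ = 1/σ² = 1/1.769² = 0.32.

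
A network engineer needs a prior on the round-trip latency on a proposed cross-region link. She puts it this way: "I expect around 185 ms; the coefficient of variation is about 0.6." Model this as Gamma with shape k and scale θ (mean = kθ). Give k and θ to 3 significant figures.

k ≈ 2.78, θ ≈ 66.6

For Gamma(k, scale θ): mean = kθ, variance = kθ², so CV = 1/√k.
CV = 0.6, hence k = 1/CV² = 2.78.
Then θ = mean/k = 185/2.78 = 66.6.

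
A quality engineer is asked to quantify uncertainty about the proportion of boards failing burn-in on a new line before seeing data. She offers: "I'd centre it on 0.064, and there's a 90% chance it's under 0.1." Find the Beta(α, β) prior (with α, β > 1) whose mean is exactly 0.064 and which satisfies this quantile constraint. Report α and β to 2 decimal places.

With mean 0.064 fixed, write α = 0.064s, β = 0.936s where s = α+β.
Need P(θ < 0.1) = 0.9 under Beta(0.064s, 0.936s). Normal approximation: (q−m)/√(m(1−m)/s) ≈ z_{0.9} = 1.28, so s ≈ 0.064·0.936·(1.28)²/(0.1−0.064)² = 75.9.
At s = 75.9: P(θ<0.1) ≈ 0.893. Adjusting to match 0.9 gives s ≈ 82.35.
So α = 0.064·82.35 ≈ 5.27, β = 0.936·82.35 ≈ 77.08.

α ≈ 5.27, β ≈ 77.08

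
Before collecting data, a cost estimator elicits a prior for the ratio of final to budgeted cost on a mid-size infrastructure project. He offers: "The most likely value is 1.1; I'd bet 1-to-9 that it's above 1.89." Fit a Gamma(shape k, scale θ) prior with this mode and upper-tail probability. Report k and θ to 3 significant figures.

Gamma(k,θ) with k>1 has mode (k−1)θ, so θ = 1.1/(k−1).
Need P(X < 1.89) = 0.9 with θ tied to k this way. Start at k = 2, θ = 1.1: P(X<1.89) ≈ 0.512.
Too low — raise k to concentrate. Iterating converges to k ≈ 7.47.
Then θ = 1.1/(7.47−1) ≈ 0.17.

k ≈ 7.47, θ ≈ 0.17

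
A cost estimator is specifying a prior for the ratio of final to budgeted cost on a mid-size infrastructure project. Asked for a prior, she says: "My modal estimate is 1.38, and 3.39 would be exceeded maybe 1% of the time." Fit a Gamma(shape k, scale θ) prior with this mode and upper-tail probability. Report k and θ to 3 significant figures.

Gamma(k,θ) with k>1 has mode (k−1)θ, so θ = 1.38/(k−1).
Need P(X < 3.39) = 0.99 with θ tied to k this way. Start at k = 2, θ = 1.38: P(X<3.39) ≈ 0.704.
Too low — raise k to concentrate. Iterating converges to k ≈ 6.83.
Then θ = 1.38/(6.83−1) ≈ 0.237.

k ≈ 6.83, θ ≈ 0.237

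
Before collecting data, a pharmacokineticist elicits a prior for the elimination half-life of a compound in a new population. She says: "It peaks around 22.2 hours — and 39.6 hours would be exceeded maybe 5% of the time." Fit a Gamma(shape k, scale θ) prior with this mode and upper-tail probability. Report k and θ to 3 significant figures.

Gamma(k,θ) with k>1 has mode (k−1)θ, so θ = 22.2/(k−1).
Need P(X < 39.6) = 0.95 with θ tied to k this way. Start at k = 2, θ = 22.2: P(X<39.6) ≈ 0.532.
Too low — raise k to concentrate. Iterating converges to k ≈ 9.32.
Then θ = 22.2/(9.32−1) ≈ 2.67.

k ≈ 9.32, θ ≈ 2.67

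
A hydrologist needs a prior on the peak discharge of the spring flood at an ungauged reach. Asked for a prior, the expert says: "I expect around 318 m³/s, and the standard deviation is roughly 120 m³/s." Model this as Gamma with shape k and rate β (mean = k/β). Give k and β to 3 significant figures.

k ≈ 7.02, β ≈ 0.0221

For Gamma(k, rate β): mean = k/β, variance = k/β², so CV = 1/√k.
CV = SD/mean = 120/318 = 0.3774, hence k = 1/CV² = 7.02.
Then β = k/mean = 7.02/318 = 0.0221.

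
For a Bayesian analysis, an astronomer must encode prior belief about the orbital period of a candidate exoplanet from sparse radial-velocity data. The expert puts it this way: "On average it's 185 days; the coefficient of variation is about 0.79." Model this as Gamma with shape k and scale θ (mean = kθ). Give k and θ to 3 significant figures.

For Gamma(k, scale θ): mean = kθ, variance = kθ², so CV = 1/√k.
CV = 0.79, hence k = 1/CV² = 1.6.
Then θ = mean/k = 185/1.6 = 115.

k ≈ 1.6, θ ≈ 115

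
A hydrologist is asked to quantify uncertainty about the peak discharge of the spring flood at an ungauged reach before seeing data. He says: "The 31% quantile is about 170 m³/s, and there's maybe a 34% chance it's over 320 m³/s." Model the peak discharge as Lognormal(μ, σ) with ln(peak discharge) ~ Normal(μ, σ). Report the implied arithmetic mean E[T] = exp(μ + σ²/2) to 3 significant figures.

E[T] ≈ 306 m³/s

If T ~ Lognormal(μ,σ) then ln T ~ Normal(μ,σ), so the p-quantile of ln T is μ + z_p·σ.
ln(170) = 5.136 and ln(320) = 5.768; z_{0.31} = -0.4959, z_{0.66} = 0.4125.
σ = (5.768 − 5.136)/(0.4125 − (-0.4959)) = 0.696.
μ = 5.136 − (-0.4959)·0.696 = 5.481.
E[T] = exp(μ + σ²/2) = exp(5.481 + 0.2425) = 306 m³/s.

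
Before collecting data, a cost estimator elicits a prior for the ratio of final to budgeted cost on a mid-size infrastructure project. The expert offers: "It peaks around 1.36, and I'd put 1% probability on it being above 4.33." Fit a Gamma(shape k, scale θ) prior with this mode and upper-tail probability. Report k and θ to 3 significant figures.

Gamma(k,θ) with k>1 has mode (k−1)θ, so θ = 1.36/(k−1).
Need P(X < 4.33) = 0.99 with θ tied to k this way. Start at k = 2, θ = 1.36: P(X<4.33) ≈ 0.827.
Too low — raise k to concentrate. Iterating converges to k ≈ 4.31.
Then θ = 1.36/(4.31−1) ≈ 0.411.

k ≈ 4.31, θ ≈ 0.411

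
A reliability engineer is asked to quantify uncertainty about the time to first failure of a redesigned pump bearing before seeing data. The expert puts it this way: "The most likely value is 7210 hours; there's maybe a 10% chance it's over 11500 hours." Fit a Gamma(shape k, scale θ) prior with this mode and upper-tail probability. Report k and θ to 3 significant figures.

Gamma(k,θ) with k>1 has mode (k−1)θ, so θ = 7210/(k−1).
Need P(X < 11500) = 0.9 with θ tied to k this way. Start at k = 2, θ = 7210: P(X<11500) ≈ 0.473.
Too low — raise k to concentrate. Iterating converges to k ≈ 9.62.
Then θ = 7210/(9.62−1) ≈ 837.

k ≈ 9.62, θ ≈ 837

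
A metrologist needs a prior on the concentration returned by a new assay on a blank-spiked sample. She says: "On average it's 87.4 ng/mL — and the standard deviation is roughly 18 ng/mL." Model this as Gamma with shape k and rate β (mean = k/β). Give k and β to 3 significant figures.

For Gamma(k, rate β): mean = k/β, variance = k/β², so CV = 1/√k.
CV = SD/mean = 18/87.4 = 0.2059, hence k = 1/CV² = 23.6.
Then β = k/mean = 23.6/87.4 = 0.27.

k ≈ 23.6, β ≈ 0.27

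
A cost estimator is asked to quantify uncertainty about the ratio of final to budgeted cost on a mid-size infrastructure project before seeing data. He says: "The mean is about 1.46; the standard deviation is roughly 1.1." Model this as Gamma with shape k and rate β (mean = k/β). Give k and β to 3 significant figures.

k ≈ 1.76, β ≈ 1.21

For Gamma(k, rate β): mean = k/β, variance = k/β², so CV = 1/√k.
CV = SD/mean = 1.1/1.46 = 0.7534, hence k = 1/CV² = 1.76.
Then β = k/mean = 1.76/1.46 = 1.21.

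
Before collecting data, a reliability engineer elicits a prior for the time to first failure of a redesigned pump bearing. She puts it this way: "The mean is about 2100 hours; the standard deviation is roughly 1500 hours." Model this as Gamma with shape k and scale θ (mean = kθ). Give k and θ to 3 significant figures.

For Gamma(k, scale θ): mean = kθ, variance = kθ², so CV = 1/√k.
CV = SD/mean = 1500/2100 = 0.7143, hence k = 1/CV² = 1.96.
Then θ = mean/k = 2100/1.96 = 1070.

k ≈ 1.96, θ ≈ 1070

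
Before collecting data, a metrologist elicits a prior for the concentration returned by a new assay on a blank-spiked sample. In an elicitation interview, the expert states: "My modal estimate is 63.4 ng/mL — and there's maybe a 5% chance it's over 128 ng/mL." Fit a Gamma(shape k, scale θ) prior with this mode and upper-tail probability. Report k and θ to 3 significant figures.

Gamma(k,θ) with k>1 has mode (k−1)θ, so θ = 63.4/(k−1).
Need P(X < 128) = 0.95 with θ tied to k this way. Start at k = 2, θ = 63.4: P(X<128) ≈ 0.599.
Too low — raise k to concentrate. Iterating converges to k ≈ 6.61.
Then θ = 63.4/(6.61−1) ≈ 11.3.

k ≈ 6.61, θ ≈ 11.3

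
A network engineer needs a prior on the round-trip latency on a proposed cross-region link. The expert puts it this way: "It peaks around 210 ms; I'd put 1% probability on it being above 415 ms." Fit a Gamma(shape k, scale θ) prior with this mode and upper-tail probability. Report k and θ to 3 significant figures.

k ≈ 11.6, θ ≈ 19.8

Gamma(k,θ) with k>1 has mode (k−1)θ, so θ = 210/(k−1).
Need P(X < 415) = 0.99 with θ tied to k this way. Start at k = 2, θ = 210: P(X<415) ≈ 0.588.
Too low — raise k to concentrate. Iterating converges to k ≈ 11.6.
Then θ = 210/(11.6−1) ≈ 19.8.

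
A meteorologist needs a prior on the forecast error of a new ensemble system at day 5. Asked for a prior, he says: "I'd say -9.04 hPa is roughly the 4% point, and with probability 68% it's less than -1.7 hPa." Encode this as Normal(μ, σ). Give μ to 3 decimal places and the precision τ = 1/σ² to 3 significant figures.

The p-quantile of Normal(μ,σ) is μ + z_p·σ, with z_{0.04} = -1.751 and z_{0.68} = 0.4677.
Eliminate σ: μ = (z₂·x₁ − z₁·x₂)/(z₂ − z₁) = (0.4677·-9.04 − (-1.751)·-1.7)/2.218 = -3.247.
Then σ = (x₂ − x₁)/(z₂ − z₁) = (-1.7 − -9.04)/2.218 = 3.309.
Precision τ = 1/σ² = 1/3.309² = 0.0913.

μ = -3.247, τ = 0.0913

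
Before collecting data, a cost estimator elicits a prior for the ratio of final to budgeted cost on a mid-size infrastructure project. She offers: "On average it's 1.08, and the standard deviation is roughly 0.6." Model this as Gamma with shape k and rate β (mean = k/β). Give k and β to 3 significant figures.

k ≈ 3.24, β ≈ 3

For Gamma(k, rate β): mean = k/β, variance = k/β², so CV = 1/√k.
CV = SD/mean = 0.6/1.08 = 0.5556, hence k = 1/CV² = 3.24.
Then β = k/mean = 3.24/1.08 = 3.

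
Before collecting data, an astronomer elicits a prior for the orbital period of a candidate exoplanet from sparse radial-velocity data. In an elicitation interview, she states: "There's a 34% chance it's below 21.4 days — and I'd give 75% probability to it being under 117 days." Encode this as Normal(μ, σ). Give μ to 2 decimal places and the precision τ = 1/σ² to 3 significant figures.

For Normal(μ,σ), the p-quantile is μ + z_p·σ. Here z_{0.34} = -0.4125, z_{0.75} = 0.6745.
So 21.4 = μ − 0.4125σ and 117 = μ + 0.6745σ.
Subtracting: σ = (117 − 21.4)/(0.6745 − (-0.4125)) = 87.95.
Then μ = 21.4 − (-0.4125)·87.95 = 57.68.
Precision τ = 1/σ² = 1/87.95² = 0.000129.

μ = 57.68, τ = 0.000129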